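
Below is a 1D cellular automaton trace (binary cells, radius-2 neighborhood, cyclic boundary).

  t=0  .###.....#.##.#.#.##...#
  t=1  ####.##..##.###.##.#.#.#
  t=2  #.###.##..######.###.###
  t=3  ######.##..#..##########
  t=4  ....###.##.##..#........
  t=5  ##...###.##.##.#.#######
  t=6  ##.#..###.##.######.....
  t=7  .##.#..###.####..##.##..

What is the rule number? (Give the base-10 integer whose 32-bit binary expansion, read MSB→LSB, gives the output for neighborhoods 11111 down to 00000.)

  #####|.  b31=0 t=1,i=1
  ####.|#  b30=1 t=1,i=2
  ###.#|#  b29=1 t=1,i=3
  ###..|#  b28=1 t=0,i=3
  ##.##|#  b27=1 t=1,i=4
  ##.#.|#  b26=1 t=0,i=13
  ##..#|#  b25=1 t=1,i=7
  ##...|.  b24=0 t=0,i=4
  #.###|#  b23=1 t=0,i=1
  #.##.|.  b22=0 t=0,i=11
  #.#.#|#  b21=1 t=0,i=14
  #.#..|.  b20=0 t=6,i=3
  #..##|.  b19=0 t=1,i=8
  #..#.|.  b18=0 t=3,i=10
  #...#|#  b17=1 t=0,i=21
  #....|#  b16=1 t=0,i=5
  .####|#  b15=1 t=1,i=0
  .###.|#  b14=1 t=0,i=2
  .##.#|#  b13=1 t=0,i=12
  .##..|#  b12=1 t=0,i=19
  .#.##|#  b11=1 t=0,i=0
  .#.#.|.  b10=0 t=0,i=15
  .#..#|#  b9=1 t=3,i=12
  .#...|.  b8=0 t=4,i=16
  ..###|.  b7=0 t=2,i=10
  ..##.|.  b6=0 t=1,i=9
  ..#.#|#  b5=1 t=0,i=9
  ..#..|#  b4=1 t=3,i=11
  ...##|.  b3=0 t=4,i=3
  ...#.|.  b2=0 t=0,i=8
  ....#|.  b1=0 t=0,i=7
  .....|#  b0=1 t=0,i=6
  bits 01111110101000111111101000110001 = 2124675633

2124675633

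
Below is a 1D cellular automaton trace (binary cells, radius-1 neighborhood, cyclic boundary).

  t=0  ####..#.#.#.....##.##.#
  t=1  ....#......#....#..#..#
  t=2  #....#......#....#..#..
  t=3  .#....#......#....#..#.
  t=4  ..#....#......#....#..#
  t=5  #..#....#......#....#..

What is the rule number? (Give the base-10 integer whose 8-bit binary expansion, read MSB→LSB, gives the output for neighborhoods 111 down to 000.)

24

  ###|.  b7=0 t=0,i=0
  ##.|.  b6=0 t=0,i=3
  #.#|.  b5=0 t=0,i=7
  #..|#  b4=1 t=0,i=4
  .##|#  b3=1 t=0,i=16
  .#.|.  b2=0 t=0,i=6
  ..#|.  b1=0 t=0,i=5
  ...|.  b0=0 t=0,i=12
  bits 00011000 = 24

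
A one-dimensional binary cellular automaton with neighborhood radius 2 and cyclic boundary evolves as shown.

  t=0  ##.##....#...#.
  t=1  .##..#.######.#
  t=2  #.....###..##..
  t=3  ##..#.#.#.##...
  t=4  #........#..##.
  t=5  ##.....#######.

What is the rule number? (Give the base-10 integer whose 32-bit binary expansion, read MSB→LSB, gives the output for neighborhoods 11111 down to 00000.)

2040179670

  [31] ##### => .  t=1,i=9
  [30] ####. => #  t=1,i=11
  [29] ###.# => #  t=1,i=12
  [28] ###.. => #  t=2,i=8
  [27] ##.## => #  t=0,i=2
  [26] ##.#. => .  t=1,i=13
  [25] ##..# => .  t=1,i=3
  [24] ##... => #  t=0,i=5
  [23] #.### => #  t=1,i=7
  [22] #.##. => .  t=0,i=0
  [21] #.#.# => .  t=1,i=14
  [20] #.#.. => #  t=4,i=0
  [19] #..## => #  t=2,i=10
  [18] #..#. => .  t=1,i=4
  [17] #...# => #  t=0,i=11
  [16] #.... => .  t=0,i=6
  [15] .#### => #  t=1,i=8
  [14] .###. => .  t=2,i=7
  [13] .##.# => #  t=0,i=1
  [12] .##.. => .  t=0,i=4
  [11] .#.## => #  t=0,i=14
  [10] .#.#. => .  t=3,i=5
  [9] .#..# => #  t=4,i=10
  [8] .#... => #  t=0,i=10
  [7] ..### => #  t=2,i=6
  [6] ..##. => #  t=2,i=11
  [5] ..#.# => .  t=0,i=13
  [4] ..#.. => #  t=0,i=9
  [3] ...## => .  t=2,i=5
  [2] ...#. => #  t=0,i=8
  [1] ....# => #  t=0,i=7
  [0] ..... => .  t=2,i=3
  bits 01111001100110101010101111010110 = 2040179670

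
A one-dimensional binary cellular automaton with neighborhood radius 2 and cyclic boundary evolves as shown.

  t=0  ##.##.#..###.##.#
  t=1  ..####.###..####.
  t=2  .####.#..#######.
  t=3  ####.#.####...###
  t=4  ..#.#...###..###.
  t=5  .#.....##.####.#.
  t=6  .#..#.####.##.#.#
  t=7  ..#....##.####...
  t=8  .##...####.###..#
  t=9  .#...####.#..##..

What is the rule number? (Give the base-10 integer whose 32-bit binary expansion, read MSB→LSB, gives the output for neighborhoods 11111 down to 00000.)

1581818589

  #####|.  b31=0 t=2,i=11
  ####.|#  b30=1 t=1,i=4
  ###.#|.  b29=0 t=0,i=1
  ###..|#  b28=1 t=1,i=9
  ##.##|#  b27=1 t=0,i=2
  ##.#.|#  b26=1 t=0,i=5
  ##..#|#  b25=1 t=1,i=10
  ##...|.  b24=0 t=1,i=16
  #.###|.  b23=0 t=0,i=16
  #.##.|#  b22=1 t=0,i=3
  #.#.#|.  b21=0 t=3,i=5
  #.#..|.  b20=0 t=0,i=6
  #..##|#  b19=1 t=0,i=8
  #..#.|.  b18=0 t=5,i=0
  #...#|.  b17=0 t=1,i=0
  #....|.  b16=0 t=5,i=3
  .####|#  b15=1 t=1,i=3
  .###.|.  b14=0 t=0,i=0
  .##.#|#  b13=1 t=0,i=4
  .##..|.  b12=0 t=8,i=2
  .#.##|.  b11=0 t=3,i=6
  .#.#.|.  b10=0 t=4,i=3
  .#..#|#  b9=1 t=0,i=7
  .#...|.  b8=0 t=4,i=5
  ..###|#  b7=1 t=0,i=9
  ..##.|#  b6=1 t=5,i=7
  ..#.#|.  b5=0 t=4,i=2
  ..#..|#  b4=1 t=5,i=1
  ...##|#  b3=1 t=1,i=1
  ...#.|#  b2=1 t=4,i=1
  ....#|.  b1=0 t=5,i=5
  .....|#  b0=1 t=5,i=4
  bits 01011110010010001010001011011101 = 1581818589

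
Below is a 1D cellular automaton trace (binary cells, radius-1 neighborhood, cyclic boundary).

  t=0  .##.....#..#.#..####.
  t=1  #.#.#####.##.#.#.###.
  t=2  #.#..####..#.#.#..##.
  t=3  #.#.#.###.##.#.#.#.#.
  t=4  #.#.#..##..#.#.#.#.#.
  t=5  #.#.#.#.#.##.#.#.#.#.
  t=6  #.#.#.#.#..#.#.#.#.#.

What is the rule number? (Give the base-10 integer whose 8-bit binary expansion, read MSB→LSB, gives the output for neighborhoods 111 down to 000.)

  ### -> #   bit 7 = 1  t=0,i=17
  ##. -> #   bit 6 = 1  t=0,i=2
  #.# -> .   bit 5 = 0  t=0,i=12
  #.. -> .   bit 4 = 0  t=0,i=3
  .## -> .   bit 3 = 0  t=0,i=1
  .#. -> #   bit 2 = 1  t=0,i=8
  ..# -> #   bit 1 = 1  t=0,i=0
  ... -> #   bit 0 = 1  t=0,i=4
  bits 11000111 = 199

199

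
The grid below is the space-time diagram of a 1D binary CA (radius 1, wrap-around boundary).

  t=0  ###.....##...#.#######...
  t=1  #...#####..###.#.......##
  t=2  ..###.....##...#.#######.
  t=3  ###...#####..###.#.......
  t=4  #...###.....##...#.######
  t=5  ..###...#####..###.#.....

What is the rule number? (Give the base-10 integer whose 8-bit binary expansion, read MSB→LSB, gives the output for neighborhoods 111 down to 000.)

15

  [7] ### => .  t=0,i=1
  [6] ##. => .  t=0,i=2
  [5] #.# => .  t=0,i=14
  [4] #.. => .  t=0,i=3
  [3] .## => #  t=0,i=0
  [2] .#. => #  t=0,i=13
  [1] ..# => #  t=0,i=7
  [0] ... => #  t=0,i=4
  bits 00001111 = 15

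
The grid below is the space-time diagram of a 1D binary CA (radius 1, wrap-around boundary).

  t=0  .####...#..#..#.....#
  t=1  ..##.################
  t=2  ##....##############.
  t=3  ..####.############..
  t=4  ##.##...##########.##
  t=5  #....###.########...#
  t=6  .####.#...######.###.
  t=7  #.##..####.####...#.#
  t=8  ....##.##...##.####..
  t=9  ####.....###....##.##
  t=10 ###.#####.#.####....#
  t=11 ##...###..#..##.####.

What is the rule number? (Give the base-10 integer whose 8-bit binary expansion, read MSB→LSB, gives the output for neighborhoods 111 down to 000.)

151

  nb ###: next=#  (t=0,i=2, bit7=1)
  nb ##.: next=.  (t=0,i=4, bit6=0)
  nb #.#: next=.  (t=0,i=0, bit5=0)
  nb #..: next=#  (t=0,i=5, bit4=1)
  nb .##: next=.  (t=0,i=1, bit3=0)
  nb .#.: next=#  (t=0,i=8, bit2=1)
  nb ..#: next=#  (t=0,i=7, bit1=1)
  nb ...: next=#  (t=0,i=6, bit0=1)
  bits 10010111 = 151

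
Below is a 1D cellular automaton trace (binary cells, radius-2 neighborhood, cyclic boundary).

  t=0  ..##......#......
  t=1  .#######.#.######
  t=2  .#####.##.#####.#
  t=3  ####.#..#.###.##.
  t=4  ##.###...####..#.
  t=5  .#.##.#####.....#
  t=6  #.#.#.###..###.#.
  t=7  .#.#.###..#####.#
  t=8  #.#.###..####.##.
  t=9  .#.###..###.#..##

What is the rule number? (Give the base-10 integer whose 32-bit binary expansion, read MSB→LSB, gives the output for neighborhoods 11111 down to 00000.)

2778463693

  nb #####: next=#  (t=1,i=3, bit31=1)
  nb ####.: next=.  (t=1,i=6, bit30=0)
  nb ###.#: next=#  (t=1,i=7, bit29=1)
  nb ###..: next=.  (t=4,i=5, bit28=0)
  nb ##.##: next=.  (t=1,i=0, bit27=0)
  nb ##.#.: next=#  (t=1,i=8, bit26=1)
  nb ##..#: next=.  (t=4,i=13, bit25=0)
  nb ##...: next=#  (t=0,i=4, bit24=1)
  nb #.###: next=#  (t=1,i=1, bit23=1)
  nb #.##.: next=.  (t=2,i=7, bit22=0)
  nb #.#.#: next=.  (t=1,i=9, bit21=0)
  nb #.#..: next=#  (t=3,i=5, bit20=1)
  nb #..##: next=#  (t=6,i=10, bit19=1)
  nb #..#.: next=.  (t=3,i=7, bit18=0)
  nb #...#: next=#  (t=4,i=7, bit17=1)
  nb #....: next=#  (t=0,i=5, bit16=1)
  nb .####: next=#  (t=1,i=2, bit15=1)
  nb .###.: next=#  (t=3,i=11, bit14=1)
  nb .##.#: next=#  (t=2,i=8, bit13=1)
  nb .##..: next=#  (t=0,i=3, bit12=1)
  nb .#.##: next=#  (t=1,i=10, bit11=1)
  nb .#.#.: next=#  (t=5,i=0, bit10=1)
  nb .#..#: next=.  (t=3,i=6, bit9=0)
  nb .#...: next=#  (t=0,i=11, bit8=1)
  nb ..###: next=#  (t=4,i=9, bit7=1)
  nb ..##.: next=#  (t=0,i=2, bit6=1)
  nb ..#.#: next=.  (t=3,i=8, bit5=0)
  nb ..#..: next=.  (t=0,i=10, bit4=0)
  nb ...##: next=#  (t=0,i=1, bit3=1)
  nb ...#.: next=#  (t=0,i=9, bit2=1)
  nb ....#: next=.  (t=0,i=0, bit1=0)
  nb .....: next=#  (t=0,i=6, bit0=1)
  bits 10100101100110111111110111001101 = 2778463693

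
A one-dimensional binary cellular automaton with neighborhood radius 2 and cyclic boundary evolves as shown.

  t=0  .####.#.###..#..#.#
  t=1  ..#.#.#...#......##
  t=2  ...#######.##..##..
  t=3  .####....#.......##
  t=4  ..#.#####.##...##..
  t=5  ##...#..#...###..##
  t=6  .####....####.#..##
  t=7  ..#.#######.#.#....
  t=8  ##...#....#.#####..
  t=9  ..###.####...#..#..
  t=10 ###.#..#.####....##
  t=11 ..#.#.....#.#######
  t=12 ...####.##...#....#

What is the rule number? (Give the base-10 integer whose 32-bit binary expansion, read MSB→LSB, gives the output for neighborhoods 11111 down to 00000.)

  ##### -> .   bit 31 = 0  t=2,i=5
  ####. -> .   bit 30 = 0  t=0,i=3
  ###.# -> #   bit 29 = 1  t=0,i=4
  ###.. -> #   bit 28 = 1  t=0,i=10
  ##.## -> .   bit 27 = 0  t=2,i=10
  ##.#. -> .   bit 26 = 0  t=0,i=5
  ##..# -> .   bit 25 = 0  t=0,i=11
  ##... -> #   bit 24 = 1  t=2,i=17
  #.### -> .   bit 23 = 0  t=0,i=1
  #.##. -> .   bit 22 = 0  t=2,i=11
  #.#.# -> #   bit 21 = 1  t=0,i=6
  #.#.. -> #   bit 20 = 1  t=1,i=6
  #..## -> .   bit 19 = 0  t=2,i=14
  #..#. -> .   bit 18 = 0  t=0,i=12
  #...# -> #   bit 17 = 1  t=1,i=8
  #.... -> #   bit 16 = 1  t=1,i=12
  .#### -> #   bit 15 = 1  t=0,i=2
  .###. -> .   bit 14 = 0  t=0,i=9
  .##.# -> .   bit 13 = 0  t=3,i=18
  .##.. -> .   bit 12 = 0  t=1,i=18
  .#.## -> .   bit 11 = 0  t=0,i=0
  .#.#. -> #   bit 10 = 1  t=0,i=17
  .#..# -> .   bit 9 = 0  t=0,i=14
  .#... -> #   bit 8 = 1  t=1,i=7
  ..### -> #   bit 7 = 1  t=2,i=3
  ..##. -> .   bit 6 = 0  t=1,i=17
  ..#.# -> .   bit 5 = 0  t=0,i=16
  ..#.. -> .   bit 4 = 0  t=0,i=13
  ...## -> #   bit 3 = 1  t=1,i=16
  ...#. -> #   bit 2 = 1  t=1,i=9
  ....# -> #   bit 1 = 1  t=1,i=15
  ..... -> .   bit 0 = 0  t=1,i=13
  bits 00110001001100111000010110001110 = 825460110

825460110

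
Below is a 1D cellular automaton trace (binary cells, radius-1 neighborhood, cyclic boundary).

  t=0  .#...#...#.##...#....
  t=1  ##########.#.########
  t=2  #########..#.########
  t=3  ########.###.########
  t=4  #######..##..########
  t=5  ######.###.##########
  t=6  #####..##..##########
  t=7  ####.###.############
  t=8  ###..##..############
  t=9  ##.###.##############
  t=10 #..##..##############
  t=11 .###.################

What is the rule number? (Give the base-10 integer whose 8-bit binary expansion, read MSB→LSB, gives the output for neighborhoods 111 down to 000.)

  [7] ### => #  t=1,i=0
  [6] ##. => .  t=0,i=12
  [5] #.# => .  t=0,i=10
  [4] #.. => #  t=0,i=2
  [3] .## => #  t=0,i=11
  [2] .#. => #  t=0,i=1
  [1] ..# => #  t=0,i=0
  [0] ... => #  t=0,i=3
  bits 10011111 = 159

159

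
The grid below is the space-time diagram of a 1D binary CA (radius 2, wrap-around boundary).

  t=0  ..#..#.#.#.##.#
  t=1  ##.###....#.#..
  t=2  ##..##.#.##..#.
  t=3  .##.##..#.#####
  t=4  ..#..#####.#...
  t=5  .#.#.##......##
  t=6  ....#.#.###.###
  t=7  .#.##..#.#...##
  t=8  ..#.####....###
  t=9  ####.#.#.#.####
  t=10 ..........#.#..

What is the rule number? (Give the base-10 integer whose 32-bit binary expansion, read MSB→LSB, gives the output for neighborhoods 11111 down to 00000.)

  [31] ##### => .  t=3,i=12
  [30] ####. => .  t=3,i=13
  [29] ###.# => .  t=3,i=14
  [28] ###.. => #  t=1,i=5
  [27] ##.## => .  t=1,i=2
  [26] ##.#. => .  t=0,i=13
  [25] ##..# => #  t=2,i=2
  [24] ##... => .  t=1,i=6
  [23] #.### => .  t=1,i=3
  [22] #.##. => .  t=0,i=11
  [21] #.#.# => .  t=0,i=7
  [20] #.#.. => .  t=0,i=14
  [19] #..## => .  t=1,i=14
  [18] #..#. => #  t=0,i=1
  [17] #...# => .  t=7,i=11
  [16] #.... => #  t=1,i=7
  [15] .#### => #  t=3,i=11
  [14] .###. => #  t=1,i=4
  [13] .##.# => #  t=0,i=12
  [12] .##.. => #  t=2,i=1
  [11] .#.## => #  t=0,i=10
  [10] .#.#. => .  t=0,i=6
  [9] .#..# => #  t=0,i=0
  [8] .#... => .  t=4,i=12
  [7] ..### => #  t=4,i=5
  [6] ..##. => #  t=1,i=0
  [5] ..#.# => #  t=0,i=5
  [4] ..#.. => .  t=0,i=2
  [3] ...## => #  t=5,i=12
  [2] ...#. => #  t=1,i=9
  [1] ....# => .  t=1,i=8
  [0] ..... => #  t=4,i=14
  bits 00010010000001011111101011101101 = 302381805

302381805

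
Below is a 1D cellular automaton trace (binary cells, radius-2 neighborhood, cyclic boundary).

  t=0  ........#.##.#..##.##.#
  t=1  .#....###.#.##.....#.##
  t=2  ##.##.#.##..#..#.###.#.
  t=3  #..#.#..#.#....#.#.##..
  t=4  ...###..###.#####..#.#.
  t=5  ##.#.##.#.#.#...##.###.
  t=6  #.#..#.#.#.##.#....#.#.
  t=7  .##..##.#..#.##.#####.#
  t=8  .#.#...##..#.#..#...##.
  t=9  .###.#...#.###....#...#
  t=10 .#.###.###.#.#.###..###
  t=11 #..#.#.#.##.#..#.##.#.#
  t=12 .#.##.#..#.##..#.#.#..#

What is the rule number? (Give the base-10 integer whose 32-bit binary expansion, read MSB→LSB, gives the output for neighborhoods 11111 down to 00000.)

919798950

  #####|.  b31=0 t=4,i=14
  ####.|.  b30=0 t=4,i=15
  ###.#|#  b29=1 t=1,i=8
  ###..|#  b28=1 t=4,i=5
  ##.##|.  b27=0 t=0,i=18
  ##.#.|#  b26=1 t=0,i=12
  ##..#|#  b25=1 t=2,i=10
  ##...|.  b24=0 t=1,i=14
  #.###|#  b23=1 t=2,i=17
  #.##.|#  b22=1 t=0,i=10
  #.#.#|.  b21=0 t=1,i=10
  #.#..|#  b20=1 t=0,i=13
  #..##|.  b19=0 t=0,i=15
  #..#.|.  b18=0 t=2,i=11
  #...#|#  b17=1 t=5,i=14
  #....|#  b16=1 t=0,i=1
  .####|.  b15=0 t=4,i=13
  .###.|.  b14=0 t=1,i=7
  .##.#|.  b13=0 t=0,i=11
  .##..|.  b12=0 t=1,i=13
  .#.##|.  b11=0 t=0,i=9
  .#.#.|#  b10=1 t=3,i=4
  .#..#|.  b9=0 t=0,i=14
  .#...|.  b8=0 t=0,i=0
  ..###|#  b7=1 t=1,i=6
  ..##.|.  b6=0 t=0,i=16
  ..#.#|#  b5=1 t=0,i=8
  ..#..|.  b4=0 t=2,i=12
  ...##|.  b3=0 t=1,i=5
  ...#.|#  b2=1 t=0,i=7
  ....#|#  b1=1 t=0,i=6
  .....|.  b0=0 t=0,i=2
  bits 00110110110100110000010010100110 = 919798950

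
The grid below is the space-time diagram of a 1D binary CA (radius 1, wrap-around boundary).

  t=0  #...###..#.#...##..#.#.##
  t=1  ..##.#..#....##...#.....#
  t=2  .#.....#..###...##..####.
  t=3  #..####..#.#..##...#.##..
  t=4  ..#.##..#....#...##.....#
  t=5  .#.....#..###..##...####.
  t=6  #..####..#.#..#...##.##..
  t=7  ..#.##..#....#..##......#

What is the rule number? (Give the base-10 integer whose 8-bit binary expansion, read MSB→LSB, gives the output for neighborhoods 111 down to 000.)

  nb ###: next=#  (t=0,i=5, bit7=1)
  nb ##.: next=.  (t=0,i=0, bit6=0)
  nb #.#: next=.  (t=0,i=10, bit5=0)
  nb #..: next=.  (t=0,i=1, bit4=0)
  nb .##: next=.  (t=0,i=4, bit3=0)
  nb .#.: next=.  (t=0,i=9, bit2=0)
  nb ..#: next=#  (t=0,i=3, bit1=1)
  nb ...: next=#  (t=0,i=2, bit0=1)
  bits 10000011 = 131

131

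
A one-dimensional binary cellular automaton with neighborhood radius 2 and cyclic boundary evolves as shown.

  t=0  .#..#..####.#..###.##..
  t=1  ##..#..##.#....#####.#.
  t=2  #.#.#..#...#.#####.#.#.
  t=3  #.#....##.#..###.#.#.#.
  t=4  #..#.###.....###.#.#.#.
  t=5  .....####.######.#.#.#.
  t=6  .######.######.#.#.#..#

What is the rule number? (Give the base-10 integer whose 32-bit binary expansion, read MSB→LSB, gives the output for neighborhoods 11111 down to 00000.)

3152069087

  [31] ##### => #  t=1,i=17
  [30] ####. => .  t=0,i=9
  [29] ###.# => #  t=0,i=10
  [28] ###.. => #  t=4,i=7
  [27] ##.## => #  t=0,i=18
  [26] ##.#. => .  t=0,i=11
  [25] ##..# => #  t=1,i=2
  [24] ##... => #  t=0,i=21
  [23] #.### => #  t=2,i=13
  [22] #.##. => #  t=0,i=19
  [21] #.#.# => #  t=1,i=21
  [20] #.#.. => .  t=0,i=12
  [19] #..## => .  t=0,i=6
  [18] #..#. => .  t=0,i=3
  [17] #...# => .  t=0,i=22
  [16] #.... => .  t=1,i=12
  [15] .#### => #  t=0,i=8
  [14] .###. => #  t=0,i=16
  [13] .##.# => .  t=1,i=8
  [12] .##.. => .  t=0,i=20
  [11] .#.## => .  t=1,i=22
  [10] .#.#. => .  t=2,i=1
  [9] .#..# => .  t=0,i=2
  [8] .#... => #  t=1,i=11
  [7] ..### => #  t=0,i=7
  [6] ..##. => #  t=1,i=7
  [5] ..#.# => .  t=2,i=11
  [4] ..#.. => #  t=0,i=1
  [3] ...## => #  t=1,i=14
  [2] ...#. => #  t=0,i=0
  [1] ....# => #  t=1,i=13
  [0] ..... => #  t=4,i=10
  bits 10111011111000001100000111011111 = 3152069087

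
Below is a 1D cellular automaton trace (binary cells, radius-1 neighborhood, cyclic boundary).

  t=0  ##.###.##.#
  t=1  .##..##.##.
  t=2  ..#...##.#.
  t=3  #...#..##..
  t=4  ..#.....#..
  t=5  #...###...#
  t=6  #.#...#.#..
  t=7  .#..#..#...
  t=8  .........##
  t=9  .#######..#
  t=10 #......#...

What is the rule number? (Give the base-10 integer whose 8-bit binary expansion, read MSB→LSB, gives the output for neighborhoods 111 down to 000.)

97

  ###|.  b7=0 t=0,i=0
  ##.|#  b6=1 t=0,i=1
  #.#|#  b5=1 t=0,i=2
  #..|.  b4=0 t=1,i=3
  .##|.  b3=0 t=0,i=3
  .#.|.  b2=0 t=2,i=2
  ..#|.  b1=0 t=1,i=0
  ...|#  b0=1 t=2,i=0
  bits 01100001 = 97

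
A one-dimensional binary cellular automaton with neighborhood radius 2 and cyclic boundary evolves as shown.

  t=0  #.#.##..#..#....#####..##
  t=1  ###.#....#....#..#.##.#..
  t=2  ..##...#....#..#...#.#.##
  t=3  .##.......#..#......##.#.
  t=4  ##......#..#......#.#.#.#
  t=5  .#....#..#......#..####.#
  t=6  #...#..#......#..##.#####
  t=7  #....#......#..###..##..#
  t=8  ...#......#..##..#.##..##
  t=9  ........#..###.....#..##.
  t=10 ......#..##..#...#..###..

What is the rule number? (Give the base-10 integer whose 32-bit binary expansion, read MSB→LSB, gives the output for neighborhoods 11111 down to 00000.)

  ##### -> .   bit 31 = 0  t=0,i=18
  ####. -> #   bit 30 = 1  t=0,i=19
  ###.# -> #   bit 29 = 1  t=0,i=0
  ###.. -> #   bit 28 = 1  t=0,i=20
  ##.## -> .   bit 27 = 0  t=6,i=19
  ##.#. -> #   bit 26 = 1  t=0,i=1
  ##..# -> .   bit 25 = 0  t=0,i=6
  ##... -> .   bit 24 = 0  t=2,i=4
  #.### -> #   bit 23 = 1  t=4,i=24
  #.##. -> #   bit 22 = 1  t=0,i=4
  #.#.# -> #   bit 21 = 1  t=0,i=2
  #.#.. -> .   bit 20 = 0  t=1,i=4
  #..## -> #   bit 19 = 1  t=0,i=22
  #..#. -> .   bit 18 = 0  t=0,i=7
  #...# -> .   bit 17 = 0  t=2,i=5
  #.... -> .   bit 16 = 0  t=0,i=13
  .#### -> #   bit 15 = 1  t=0,i=17
  .###. -> .   bit 14 = 0  t=0,i=24
  .##.# -> .   bit 13 = 0  t=1,i=20
  .##.. -> .   bit 12 = 0  t=0,i=5
  .#.## -> .   bit 11 = 0  t=0,i=3
  .#.#. -> #   bit 10 = 1  t=2,i=20
  .#..# -> #   bit 9 = 1  t=0,i=9
  .#... -> .   bit 8 = 0  t=0,i=12
  ..### -> .   bit 7 = 0  t=0,i=16
  ..##. -> #   bit 6 = 1  t=2,i=2
  ..#.# -> .   bit 5 = 0  t=1,i=17
  ..#.. -> .   bit 4 = 0  t=0,i=8
  ...## -> .   bit 3 = 0  t=0,i=15
  ...#. -> .   bit 2 = 0  t=1,i=8
  ....# -> #   bit 1 = 1  t=0,i=14
  ..... -> .   bit 0 = 0  t=3,i=5
  bits 01110100111010001000011001000010 = 1961395778

1961395778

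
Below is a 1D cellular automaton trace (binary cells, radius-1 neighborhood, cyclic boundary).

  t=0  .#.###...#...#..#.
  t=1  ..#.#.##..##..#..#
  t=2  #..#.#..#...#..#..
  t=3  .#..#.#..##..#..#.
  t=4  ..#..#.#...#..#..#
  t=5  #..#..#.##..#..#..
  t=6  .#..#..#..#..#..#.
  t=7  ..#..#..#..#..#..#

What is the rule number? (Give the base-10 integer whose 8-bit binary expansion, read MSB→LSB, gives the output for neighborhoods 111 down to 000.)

177

  ###|#  b7=1 t=0,i=4
  ##.|.  b6=0 t=0,i=5
  #.#|#  b5=1 t=0,i=2
  #..|#  b4=1 t=0,i=6
  .##|.  b3=0 t=0,i=3
  .#.|.  b2=0 t=0,i=1
  ..#|.  b1=0 t=0,i=0
  ...|#  b0=1 t=0,i=7
  bits 10110001 = 177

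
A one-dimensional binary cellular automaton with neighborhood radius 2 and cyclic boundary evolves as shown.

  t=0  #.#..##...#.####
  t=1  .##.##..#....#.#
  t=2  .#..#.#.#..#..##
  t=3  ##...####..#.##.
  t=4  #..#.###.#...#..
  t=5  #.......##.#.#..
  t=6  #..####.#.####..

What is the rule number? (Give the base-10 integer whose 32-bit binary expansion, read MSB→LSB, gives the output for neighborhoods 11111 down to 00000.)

1182434515

  ##### -> .   bit 31 = 0  t=0,i=14
  ####. -> #   bit 30 = 1  t=0,i=15
  ###.# -> .   bit 29 = 0  t=0,i=0
  ###.. -> .   bit 28 = 0  t=3,i=8
  ##.## -> .   bit 27 = 0  t=1,i=3
  ##.#. -> #   bit 26 = 1  t=0,i=1
  ##..# -> #   bit 25 = 1  t=1,i=6
  ##... -> .   bit 24 = 0  t=0,i=7
  #.### -> .   bit 23 = 0  t=0,i=12
  #.##. -> #   bit 22 = 1  t=1,i=1
  #.#.# -> #   bit 21 = 1  t=1,i=15
  #.#.. -> #   bit 20 = 1  t=0,i=2
  #..## -> #   bit 19 = 1  t=0,i=4
  #..#. -> .   bit 18 = 0  t=1,i=7
  #...# -> #   bit 17 = 1  t=0,i=8
  #.... -> .   bit 16 = 0  t=1,i=10
  .#### -> #   bit 15 = 1  t=0,i=13
  .###. -> .   bit 14 = 0  t=4,i=6
  .##.# -> .   bit 13 = 0  t=1,i=2
  .##.. -> .   bit 12 = 0  t=0,i=6
  .#.## -> .   bit 11 = 0  t=0,i=11
  .#.#. -> #   bit 10 = 1  t=1,i=14
  .#..# -> .   bit 9 = 0  t=0,i=3
  .#... -> .   bit 8 = 0  t=1,i=9
  ..### -> #   bit 7 = 1  t=3,i=5
  ..##. -> #   bit 6 = 1  t=0,i=5
  ..#.# -> .   bit 5 = 0  t=0,i=10
  ..#.. -> #   bit 4 = 1  t=1,i=8
  ...## -> .   bit 3 = 0  t=3,i=4
  ...#. -> .   bit 2 = 0  t=0,i=9
  ....# -> #   bit 1 = 1  t=1,i=11
  ..... -> #   bit 0 = 1  t=5,i=3
  bits 01000110011110101000010011010011 = 1182434515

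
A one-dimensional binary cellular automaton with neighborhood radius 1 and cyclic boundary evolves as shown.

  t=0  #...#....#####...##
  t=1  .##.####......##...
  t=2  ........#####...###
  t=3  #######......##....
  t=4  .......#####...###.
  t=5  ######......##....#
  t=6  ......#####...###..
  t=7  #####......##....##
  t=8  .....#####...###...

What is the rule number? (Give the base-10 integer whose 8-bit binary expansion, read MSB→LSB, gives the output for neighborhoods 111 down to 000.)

21

  ### -> .   bit 7 = 0  t=0,i=10
  ##. -> .   bit 6 = 0  t=0,i=0
  #.# -> .   bit 5 = 0  t=1,i=3
  #.. -> #   bit 4 = 1  t=0,i=1
  .## -> .   bit 3 = 0  t=0,i=9
  .#. -> #   bit 2 = 1  t=0,i=4
  ..# -> .   bit 1 = 0  t=0,i=3
  ... -> #   bit 0 = 1  t=0,i=2
  bits 00010101 = 21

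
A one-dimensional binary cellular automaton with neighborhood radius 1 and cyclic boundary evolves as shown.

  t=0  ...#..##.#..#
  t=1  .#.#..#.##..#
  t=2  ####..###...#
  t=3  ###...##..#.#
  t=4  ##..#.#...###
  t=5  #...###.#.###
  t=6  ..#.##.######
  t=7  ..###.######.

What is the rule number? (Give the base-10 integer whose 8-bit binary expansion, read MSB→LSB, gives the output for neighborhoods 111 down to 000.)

  ### -> #   bit 7 = 1  t=2,i=0
  ##. -> .   bit 6 = 0  t=0,i=7
  #.# -> #   bit 5 = 1  t=0,i=8
  #.. -> .   bit 4 = 0  t=0,i=0
  .## -> #   bit 3 = 1  t=0,i=6
  .#. -> #   bit 2 = 1  t=0,i=3
  ..# -> .   bit 1 = 0  t=0,i=2
  ... -> #   bit 0 = 1  t=0,i=1
  bits 10101101 = 173

173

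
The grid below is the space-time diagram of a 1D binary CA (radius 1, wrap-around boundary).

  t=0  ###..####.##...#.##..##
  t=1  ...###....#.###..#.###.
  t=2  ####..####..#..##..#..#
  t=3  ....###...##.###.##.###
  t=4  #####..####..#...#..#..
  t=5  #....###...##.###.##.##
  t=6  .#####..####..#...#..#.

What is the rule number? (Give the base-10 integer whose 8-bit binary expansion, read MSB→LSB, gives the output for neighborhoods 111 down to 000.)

  ### -> .   bit 7 = 0  t=0,i=0
  ##. -> .   bit 6 = 0  t=0,i=2
  #.# -> .   bit 5 = 0  t=0,i=9
  #.. -> #   bit 4 = 1  t=0,i=3
  .## -> #   bit 3 = 1  t=0,i=5
  .#. -> .   bit 2 = 0  t=0,i=15
  ..# -> #   bit 1 = 1  t=0,i=4
  ... -> #   bit 0 = 1  t=0,i=13
  bits 00011011 = 27

27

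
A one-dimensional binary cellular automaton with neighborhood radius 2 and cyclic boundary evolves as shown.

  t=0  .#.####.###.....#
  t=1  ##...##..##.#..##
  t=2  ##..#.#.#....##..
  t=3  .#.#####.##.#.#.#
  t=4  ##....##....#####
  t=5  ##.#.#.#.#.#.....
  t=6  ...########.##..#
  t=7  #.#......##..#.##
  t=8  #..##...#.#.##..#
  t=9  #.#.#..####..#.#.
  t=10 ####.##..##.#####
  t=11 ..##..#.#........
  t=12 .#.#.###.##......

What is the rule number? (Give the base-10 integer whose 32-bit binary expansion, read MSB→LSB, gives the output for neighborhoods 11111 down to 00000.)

  nb #####: next=.  (t=3,i=5, bit31=0)
  nb ####.: next=#  (t=0,i=5, bit30=1)
  nb ###.#: next=#  (t=0,i=6, bit29=1)
  nb ###..: next=#  (t=0,i=10, bit28=1)
  nb ##.##: next=.  (t=0,i=7, bit27=0)
  nb ##.#.: next=.  (t=1,i=11, bit26=0)
  nb ##..#: next=.  (t=1,i=7, bit25=0)
  nb ##...: next=.  (t=0,i=11, bit24=0)
  nb #.###: next=.  (t=0,i=3, bit23=0)
  nb #.##.: next=.  (t=3,i=9, bit22=0)
  nb #.#.#: next=#  (t=0,i=1, bit21=1)
  nb #.#..: next=.  (t=1,i=12, bit20=0)
  nb #..##: next=#  (t=1,i=8, bit19=1)
  nb #..#.: next=#  (t=2,i=3, bit18=1)
  nb #...#: next=.  (t=1,i=3, bit17=0)
  nb #....: next=#  (t=0,i=12, bit16=1)
  nb .####: next=.  (t=0,i=4, bit15=0)
  nb .###.: next=#  (t=0,i=9, bit14=1)
  nb .##.#: next=.  (t=1,i=10, bit13=0)
  nb .##..: next=#  (t=1,i=6, bit12=1)
  nb .#.##: next=.  (t=0,i=2, bit11=0)
  nb .#.#.: next=#  (t=0,i=0, bit10=1)
  nb .#..#: next=#  (t=1,i=13, bit9=1)
  nb .#...: next=#  (t=2,i=9, bit8=1)
  nb ..###: next=.  (t=1,i=15, bit7=0)
  nb ..##.: next=.  (t=1,i=5, bit6=0)
  nb ..#.#: next=#  (t=0,i=16, bit5=1)
  nb ..#..: next=#  (t=6,i=16, bit4=1)
  nb ...##: next=#  (t=1,i=4, bit3=1)
  nb ...#.: next=#  (t=0,i=15, bit2=1)
  nb ....#: next=.  (t=0,i=14, bit1=0)
  nb .....: next=.  (t=0,i=13, bit0=0)
  bits 01110000001011010101011100111100 = 1882019644

1882019644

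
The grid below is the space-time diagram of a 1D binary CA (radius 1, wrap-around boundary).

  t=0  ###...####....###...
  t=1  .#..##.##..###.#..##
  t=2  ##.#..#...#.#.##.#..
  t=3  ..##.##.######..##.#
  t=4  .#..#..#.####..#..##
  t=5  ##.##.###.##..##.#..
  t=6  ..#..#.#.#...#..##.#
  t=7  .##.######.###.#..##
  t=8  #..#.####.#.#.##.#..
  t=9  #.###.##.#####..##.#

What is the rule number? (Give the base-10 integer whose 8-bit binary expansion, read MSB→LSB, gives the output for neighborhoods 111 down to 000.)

  ### -> #   bit 7 = 1  t=0,i=1
  ##. -> .   bit 6 = 0  t=0,i=2
  #.# -> #   bit 5 = 1  t=1,i=0
  #.. -> .   bit 4 = 0  t=0,i=3
  .## -> .   bit 3 = 0  t=0,i=0
  .#. -> #   bit 2 = 1  t=1,i=1
  ..# -> #   bit 1 = 1  t=0,i=5
  ... -> #   bit 0 = 1  t=0,i=4
  bits 10100111 = 167

167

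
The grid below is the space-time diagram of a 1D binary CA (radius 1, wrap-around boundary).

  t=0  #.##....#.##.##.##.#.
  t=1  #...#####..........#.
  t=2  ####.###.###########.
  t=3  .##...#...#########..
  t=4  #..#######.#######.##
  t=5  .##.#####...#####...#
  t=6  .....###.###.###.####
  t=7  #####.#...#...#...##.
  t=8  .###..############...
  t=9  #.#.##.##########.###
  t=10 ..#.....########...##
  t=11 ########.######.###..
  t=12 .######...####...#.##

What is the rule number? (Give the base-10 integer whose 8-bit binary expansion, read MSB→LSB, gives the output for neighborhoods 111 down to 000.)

151

  nb ###: next=#  (t=1,i=5, bit7=1)
  nb ##.: next=.  (t=0,i=3, bit6=0)
  nb #.#: next=.  (t=0,i=1, bit5=0)
  nb #..: next=#  (t=0,i=4, bit4=1)
  nb .##: next=.  (t=0,i=2, bit3=0)
  nb .#.: next=#  (t=0,i=0, bit2=1)
  nb ..#: next=#  (t=0,i=7, bit1=1)
  nb ...: next=#  (t=0,i=5, bit0=1)
  bits 10010111 = 151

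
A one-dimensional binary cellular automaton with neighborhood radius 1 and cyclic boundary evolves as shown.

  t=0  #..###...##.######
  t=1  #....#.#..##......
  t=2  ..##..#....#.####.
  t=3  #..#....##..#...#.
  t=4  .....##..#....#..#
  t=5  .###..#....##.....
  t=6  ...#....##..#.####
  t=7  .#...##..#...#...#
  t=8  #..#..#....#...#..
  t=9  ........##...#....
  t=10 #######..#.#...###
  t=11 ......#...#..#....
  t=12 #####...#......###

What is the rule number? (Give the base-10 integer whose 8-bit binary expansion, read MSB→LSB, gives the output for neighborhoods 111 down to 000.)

  ###|.  b7=0 t=0,i=4
  ##.|#  b6=1 t=0,i=0
  #.#|#  b5=1 t=0,i=11
  #..|.  b4=0 t=0,i=1
  .##|.  b3=0 t=0,i=3
  .#.|.  b2=0 t=1,i=0
  ..#|.  b1=0 t=0,i=2
  ...|#  b0=1 t=0,i=7
  bits 01100001 = 97

97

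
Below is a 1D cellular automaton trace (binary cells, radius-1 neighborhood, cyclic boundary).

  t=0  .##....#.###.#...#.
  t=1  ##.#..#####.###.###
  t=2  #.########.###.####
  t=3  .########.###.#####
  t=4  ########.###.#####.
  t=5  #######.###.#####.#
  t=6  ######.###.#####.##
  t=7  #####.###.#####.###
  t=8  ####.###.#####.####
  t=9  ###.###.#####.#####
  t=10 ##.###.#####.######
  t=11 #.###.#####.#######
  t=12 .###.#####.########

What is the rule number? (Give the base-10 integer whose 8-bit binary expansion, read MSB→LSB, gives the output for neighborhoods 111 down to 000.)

  [7] ### => #  t=0,i=10
  [6] ##. => .  t=0,i=2
  [5] #.# => #  t=0,i=8
  [4] #.. => #  t=0,i=3
  [3] .## => #  t=0,i=1
  [2] .#. => #  t=0,i=7
  [1] ..# => #  t=0,i=0
  [0] ... => .  t=0,i=4
  bits 10111110 = 190

190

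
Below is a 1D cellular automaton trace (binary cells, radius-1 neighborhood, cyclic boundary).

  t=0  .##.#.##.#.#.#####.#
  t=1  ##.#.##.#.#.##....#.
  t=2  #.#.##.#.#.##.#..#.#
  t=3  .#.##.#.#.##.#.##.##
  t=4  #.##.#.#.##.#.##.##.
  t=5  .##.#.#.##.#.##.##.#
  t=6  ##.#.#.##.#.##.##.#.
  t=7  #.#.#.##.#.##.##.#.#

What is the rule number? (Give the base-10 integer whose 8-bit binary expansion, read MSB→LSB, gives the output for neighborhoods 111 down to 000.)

58

  nb ###: next=.  (t=0,i=14, bit7=0)
  nb ##.: next=.  (t=0,i=2, bit6=0)
  nb #.#: next=#  (t=0,i=0, bit5=1)
  nb #..: next=#  (t=1,i=14, bit4=1)
  nb .##: next=#  (t=0,i=1, bit3=1)
  nb .#.: next=.  (t=0,i=4, bit2=0)
  nb ..#: next=#  (t=1,i=17, bit1=1)
  nb ...: next=.  (t=1,i=15, bit0=0)
  bits 00111010 = 58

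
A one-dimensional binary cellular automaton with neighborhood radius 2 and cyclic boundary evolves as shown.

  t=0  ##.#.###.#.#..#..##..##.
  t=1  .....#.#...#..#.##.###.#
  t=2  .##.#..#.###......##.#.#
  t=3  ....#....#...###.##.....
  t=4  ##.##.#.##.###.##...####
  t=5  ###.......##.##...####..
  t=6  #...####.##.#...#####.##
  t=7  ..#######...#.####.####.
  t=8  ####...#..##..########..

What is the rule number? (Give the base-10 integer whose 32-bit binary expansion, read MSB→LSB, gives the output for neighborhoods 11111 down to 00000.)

1788575965

  nb #####: next=.  (t=4,i=22, bit31=0)
  nb ####.: next=#  (t=4,i=0, bit30=1)
  nb ###.#: next=#  (t=0,i=7, bit29=1)
  nb ###..: next=.  (t=2,i=11, bit28=0)
  nb ##.##: next=#  (t=0,i=23, bit27=1)
  nb ##.#.: next=.  (t=0,i=2, bit26=0)
  nb ##..#: next=#  (t=0,i=19, bit25=1)
  nb ##...: next=.  (t=2,i=12, bit24=0)
  nb #.###: next=#  (t=0,i=5, bit23=1)
  nb #.##.: next=.  (t=0,i=0, bit22=0)
  nb #.#.#: next=.  (t=0,i=3, bit21=0)
  nb #.#..: next=#  (t=0,i=11, bit20=1)
  nb #..##: next=#  (t=0,i=16, bit19=1)
  nb #..#.: next=.  (t=0,i=13, bit18=0)
  nb #...#: next=#  (t=1,i=9, bit17=1)
  nb #....: next=#  (t=1,i=1, bit16=1)
  nb .####: next=#  (t=4,i=21, bit15=1)
  nb .###.: next=.  (t=0,i=6, bit14=0)
  nb .##.#: next=.  (t=0,i=1, bit13=0)
  nb .##..: next=.  (t=0,i=18, bit12=0)
  nb .#.##: next=.  (t=0,i=4, bit11=0)
  nb .#.#.: next=.  (t=0,i=10, bit10=0)
  nb .#..#: next=.  (t=0,i=12, bit9=0)
  nb .#...: next=.  (t=1,i=0, bit8=0)
  nb ..###: next=#  (t=3,i=13, bit7=1)
  nb ..##.: next=#  (t=0,i=17, bit6=1)
  nb ..#.#: next=.  (t=1,i=5, bit5=0)
  nb ..#..: next=#  (t=0,i=14, bit4=1)
  nb ...##: next=#  (t=2,i=17, bit3=1)
  nb ...#.: next=#  (t=1,i=4, bit2=1)
  nb ....#: next=.  (t=1,i=3, bit1=0)
  nb .....: next=#  (t=1,i=2, bit0=1)
  bits 01101010100110111000000011011101 = 1788575965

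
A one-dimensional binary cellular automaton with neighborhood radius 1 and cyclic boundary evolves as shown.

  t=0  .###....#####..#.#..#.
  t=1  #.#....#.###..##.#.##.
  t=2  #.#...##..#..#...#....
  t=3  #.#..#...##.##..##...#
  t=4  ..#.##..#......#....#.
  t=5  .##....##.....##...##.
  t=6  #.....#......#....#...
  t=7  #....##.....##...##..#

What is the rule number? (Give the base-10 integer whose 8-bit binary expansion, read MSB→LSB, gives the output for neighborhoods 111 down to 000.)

  nb ###: next=#  (t=0,i=2, bit7=1)
  nb ##.: next=.  (t=0,i=3, bit6=0)
  nb #.#: next=.  (t=0,i=16, bit5=0)
  nb #..: next=.  (t=0,i=4, bit4=0)
  nb .##: next=.  (t=0,i=1, bit3=0)
  nb .#.: next=#  (t=0,i=15, bit2=1)
  nb ..#: next=#  (t=0,i=0, bit1=1)
  nb ...: next=.  (t=0,i=5, bit0=0)
  bits 10000110 = 134

134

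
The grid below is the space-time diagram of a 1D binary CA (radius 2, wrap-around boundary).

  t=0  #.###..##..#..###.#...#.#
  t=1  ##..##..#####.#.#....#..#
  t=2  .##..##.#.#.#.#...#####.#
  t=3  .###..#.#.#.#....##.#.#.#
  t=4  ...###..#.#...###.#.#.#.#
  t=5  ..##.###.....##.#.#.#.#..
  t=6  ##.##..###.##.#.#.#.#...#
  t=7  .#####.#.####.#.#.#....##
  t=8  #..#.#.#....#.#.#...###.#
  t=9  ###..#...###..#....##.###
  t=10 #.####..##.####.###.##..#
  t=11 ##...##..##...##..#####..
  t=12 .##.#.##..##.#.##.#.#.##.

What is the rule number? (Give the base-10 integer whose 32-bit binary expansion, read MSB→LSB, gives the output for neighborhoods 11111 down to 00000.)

  #####|#  b31=1 t=1,i=10
  ####.|.  b30=0 t=1,i=11
  ###.#|#  b29=1 t=0,i=16
  ###..|#  b28=1 t=0,i=4
  ##.##|#  b27=1 t=0,i=1
  ##.#.|.  b26=0 t=0,i=17
  ##..#|#  b25=1 t=0,i=5
  ##...|#  b24=1 t=5,i=8
  #.###|.  b23=0 t=0,i=2
  #.##.|#  b22=1 t=0,i=24
  #.#.#|#  b21=1 t=1,i=14
  #.#..|.  b20=0 t=0,i=18
  #..##|.  b19=0 t=0,i=6
  #..#.|#  b18=1 t=0,i=10
  #...#|.  b17=0 t=0,i=20
  #....|#  b16=1 t=1,i=18
  .####|.  b15=0 t=1,i=9
  .###.|.  b14=0 t=0,i=3
  .##.#|#  b13=1 t=0,i=0
  .##..|#  b12=1 t=0,i=8
  .#.##|.  b11=0 t=0,i=23
  .#.#.|.  b10=0 t=1,i=15
  .#..#|#  b9=1 t=0,i=12
  .#...|.  b8=0 t=0,i=19
  ..###|#  b7=1 t=0,i=14
  ..##.|.  b6=0 t=0,i=7
  ..#.#|.  b5=0 t=0,i=22
  ..#..|#  b4=1 t=0,i=11
  ...##|#  b3=1 t=2,i=17
  ...#.|#  b2=1 t=0,i=21
  ....#|#  b1=1 t=1,i=19
  .....|.  b0=0 t=5,i=10
  bits 10111011011001010011001010011110 = 3143971486

3143971486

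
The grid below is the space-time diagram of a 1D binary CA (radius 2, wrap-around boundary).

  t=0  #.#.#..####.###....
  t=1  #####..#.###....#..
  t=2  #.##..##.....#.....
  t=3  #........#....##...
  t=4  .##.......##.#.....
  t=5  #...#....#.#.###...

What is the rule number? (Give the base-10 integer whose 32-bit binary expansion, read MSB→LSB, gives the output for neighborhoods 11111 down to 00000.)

3895797160

  ##### -> #   bit 31 = 1  t=1,i=2
  ####. -> #   bit 30 = 1  t=0,i=9
  ###.# -> #   bit 29 = 1  t=0,i=10
  ###.. -> .   bit 28 = 0  t=0,i=14
  ##.## -> #   bit 27 = 1  t=0,i=11
  ##.#. -> .   bit 26 = 0  t=4,i=12
  ##..# -> .   bit 25 = 0  t=1,i=5
  ##... -> .   bit 24 = 0  t=0,i=15
  #.### -> .   bit 23 = 0  t=0,i=12
  #.##. -> .   bit 22 = 0  t=2,i=2
  #.#.# -> #   bit 21 = 1  t=0,i=2
  #.#.. -> #   bit 20 = 1  t=0,i=4
  #..## -> .   bit 19 = 0  t=0,i=6
  #..#. -> #   bit 18 = 1  t=1,i=6
  #...# -> .   bit 17 = 0  t=3,i=17
  #.... -> #   bit 16 = 1  t=0,i=16
  .#### -> .   bit 15 = 0  t=0,i=8
  .###. -> .   bit 14 = 0  t=0,i=13
  .##.# -> #   bit 13 = 1  t=4,i=11
  .##.. -> .   bit 12 = 0  t=2,i=3
  .#.## -> .   bit 11 = 0  t=1,i=8
  .#.#. -> #   bit 10 = 1  t=0,i=1
  .#..# -> .   bit 9 = 0  t=0,i=5
  .#... -> #   bit 8 = 1  t=2,i=14
  ..### -> #   bit 7 = 1  t=0,i=7
  ..##. -> .   bit 6 = 0  t=2,i=6
  ..#.# -> #   bit 5 = 1  t=0,i=0
  ..#.. -> .   bit 4 = 0  t=1,i=16
  ...## -> #   bit 3 = 1  t=3,i=13
  ...#. -> .   bit 2 = 0  t=0,i=18
  ....# -> .   bit 1 = 0  t=0,i=17
  ..... -> .   bit 0 = 0  t=2,i=10
  bits 11101000001101010010010110101000 = 3895797160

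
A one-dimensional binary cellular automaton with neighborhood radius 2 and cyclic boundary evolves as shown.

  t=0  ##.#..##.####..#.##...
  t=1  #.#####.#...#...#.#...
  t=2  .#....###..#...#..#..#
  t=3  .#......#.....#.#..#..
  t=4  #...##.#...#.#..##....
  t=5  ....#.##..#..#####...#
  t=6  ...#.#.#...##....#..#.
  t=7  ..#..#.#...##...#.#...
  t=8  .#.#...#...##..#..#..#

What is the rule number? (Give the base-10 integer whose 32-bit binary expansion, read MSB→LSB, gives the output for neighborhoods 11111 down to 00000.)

1010309701

  nb #####: next=.  (t=1,i=4, bit31=0)
  nb ####.: next=.  (t=0,i=11, bit30=0)
  nb ###.#: next=#  (t=1,i=6, bit29=1)
  nb ###..: next=#  (t=0,i=12, bit28=1)
  nb ##.##: next=#  (t=0,i=8, bit27=1)
  nb ##.#.: next=#  (t=0,i=2, bit26=1)
  nb ##..#: next=.  (t=0,i=13, bit25=0)
  nb ##...: next=.  (t=0,i=19, bit24=0)
  nb #.###: next=.  (t=0,i=9, bit23=0)
  nb #.##.: next=.  (t=0,i=17, bit22=0)
  nb #.#.#: next=#  (t=6,i=5, bit21=1)
  nb #.#..: next=#  (t=0,i=3, bit20=1)
  nb #..##: next=#  (t=0,i=5, bit19=1)
  nb #..#.: next=.  (t=0,i=14, bit18=0)
  nb #...#: next=.  (t=0,i=20, bit17=0)
  nb #....: next=.  (t=2,i=3, bit16=0)
  nb .####: next=.  (t=0,i=10, bit15=0)
  nb .###.: next=.  (t=2,i=7, bit14=0)
  nb .##.#: next=.  (t=0,i=1, bit13=0)
  nb .##..: next=#  (t=0,i=18, bit12=1)
  nb .#.##: next=#  (t=0,i=16, bit11=1)
  nb .#.#.: next=.  (t=1,i=17, bit10=0)
  nb .#..#: next=#  (t=0,i=4, bit9=1)
  nb .#...: next=.  (t=1,i=9, bit8=0)
  nb ..###: next=.  (t=2,i=6, bit7=0)
  nb ..##.: next=#  (t=0,i=0, bit6=1)
  nb ..#.#: next=.  (t=0,i=15, bit5=0)
  nb ..#..: next=.  (t=1,i=12, bit4=0)
  nb ...##: next=.  (t=0,i=21, bit3=0)
  nb ...#.: next=#  (t=1,i=11, bit2=1)
  nb ....#: next=.  (t=2,i=4, bit1=0)
  nb .....: next=#  (t=3,i=4, bit0=1)
  bits 00111100001110000001101001000101 = 1010309701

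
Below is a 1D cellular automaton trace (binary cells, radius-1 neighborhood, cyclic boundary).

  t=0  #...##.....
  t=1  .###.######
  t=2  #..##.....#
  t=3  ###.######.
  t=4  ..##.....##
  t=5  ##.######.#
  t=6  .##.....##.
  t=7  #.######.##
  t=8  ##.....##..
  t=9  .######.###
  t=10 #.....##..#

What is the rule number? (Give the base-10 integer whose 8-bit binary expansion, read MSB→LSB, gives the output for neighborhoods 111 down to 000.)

  ### -> .   bit 7 = 0  t=1,i=2
  ##. -> #   bit 6 = 1  t=0,i=5
  #.# -> #   bit 5 = 1  t=1,i=0
  #.. -> #   bit 4 = 1  t=0,i=1
  .## -> .   bit 3 = 0  t=0,i=4
  .#. -> .   bit 2 = 0  t=0,i=0
  ..# -> #   bit 1 = 1  t=0,i=3
  ... -> #   bit 0 = 1  t=0,i=2
  bits 01110011 = 115

115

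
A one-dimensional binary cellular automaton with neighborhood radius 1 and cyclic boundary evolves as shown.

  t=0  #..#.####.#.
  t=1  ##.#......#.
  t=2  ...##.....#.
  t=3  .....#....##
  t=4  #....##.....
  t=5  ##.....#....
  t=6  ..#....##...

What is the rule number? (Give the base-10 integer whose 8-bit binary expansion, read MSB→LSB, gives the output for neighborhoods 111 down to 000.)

20

  [7] ### => .  t=0,i=6
  [6] ##. => .  t=0,i=8
  [5] #.# => .  t=0,i=4
  [4] #.. => #  t=0,i=1
  [3] .## => .  t=0,i=5
  [2] .#. => #  t=0,i=0
  [1] ..# => .  t=0,i=2
  [0] ... => .  t=1,i=5
  bits 00010100 = 20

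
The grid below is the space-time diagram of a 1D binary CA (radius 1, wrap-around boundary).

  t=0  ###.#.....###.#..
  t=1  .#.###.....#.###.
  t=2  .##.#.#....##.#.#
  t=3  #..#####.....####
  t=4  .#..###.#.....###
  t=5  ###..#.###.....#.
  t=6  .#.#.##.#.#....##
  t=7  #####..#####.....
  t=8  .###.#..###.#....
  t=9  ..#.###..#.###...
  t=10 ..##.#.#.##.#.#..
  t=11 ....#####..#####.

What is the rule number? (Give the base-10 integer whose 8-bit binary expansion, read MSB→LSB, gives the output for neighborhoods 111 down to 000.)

180

  ###|#  b7=1 t=0,i=1
  ##.|.  b6=0 t=0,i=2
  #.#|#  b5=1 t=0,i=3
  #..|#  b4=1 t=0,i=5
  .##|.  b3=0 t=0,i=0
  .#.|#  b2=1 t=0,i=4
  ..#|.  b1=0 t=0,i=9
  ...|.  b0=0 t=0,i=6
  bits 10110100 = 180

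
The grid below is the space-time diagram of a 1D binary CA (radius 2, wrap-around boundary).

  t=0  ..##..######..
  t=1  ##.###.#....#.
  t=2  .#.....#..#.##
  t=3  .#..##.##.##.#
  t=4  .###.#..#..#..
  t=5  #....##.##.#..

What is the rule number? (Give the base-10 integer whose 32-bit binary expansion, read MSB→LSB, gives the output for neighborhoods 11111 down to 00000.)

  ##### -> .   bit 31 = 0  t=0,i=8
  ####. -> .   bit 30 = 0  t=0,i=10
  ###.# -> .   bit 29 = 0  t=1,i=5
  ###.. -> .   bit 28 = 0  t=0,i=11
  ##.## -> .   bit 27 = 0  t=1,i=2
  ##.#. -> .   bit 26 = 0  t=1,i=6
  ##..# -> #   bit 25 = 1  t=0,i=4
  ##... -> #   bit 24 = 1  t=0,i=12
  #.### -> .   bit 23 = 0  t=1,i=3
  #.##. -> .   bit 22 = 0  t=1,i=0
  #.#.# -> .   bit 21 = 0  t=3,i=13
  #.#.. -> #   bit 20 = 1  t=1,i=7
  #..## -> #   bit 19 = 1  t=0,i=5
  #..#. -> .   bit 18 = 0  t=2,i=9
  #...# -> .   bit 17 = 0  t=4,i=13
  #.... -> .   bit 16 = 0  t=0,i=13
  .#### -> #   bit 15 = 1  t=0,i=7
  .###. -> .   bit 14 = 0  t=1,i=4
  .##.# -> #   bit 13 = 1  t=1,i=1
  .##.. -> #   bit 12 = 1  t=0,i=3
  .#.## -> #   bit 11 = 1  t=1,i=13
  .#.#. -> .   bit 10 = 0  t=3,i=0
  .#..# -> #   bit 9 = 1  t=2,i=8
  .#... -> .   bit 8 = 0  t=1,i=8
  ..### -> .   bit 7 = 0  t=0,i=6
  ..##. -> .   bit 6 = 0  t=0,i=2
  ..#.# -> #   bit 5 = 1  t=1,i=12
  ..#.. -> #   bit 4 = 1  t=2,i=7
  ...## -> #   bit 3 = 1  t=0,i=1
  ...#. -> .   bit 2 = 0  t=1,i=11
  ....# -> #   bit 1 = 1  t=0,i=0
  ..... -> #   bit 0 = 1  t=2,i=4
  bits 00000011000110001011101000111011 = 51952187

51952187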